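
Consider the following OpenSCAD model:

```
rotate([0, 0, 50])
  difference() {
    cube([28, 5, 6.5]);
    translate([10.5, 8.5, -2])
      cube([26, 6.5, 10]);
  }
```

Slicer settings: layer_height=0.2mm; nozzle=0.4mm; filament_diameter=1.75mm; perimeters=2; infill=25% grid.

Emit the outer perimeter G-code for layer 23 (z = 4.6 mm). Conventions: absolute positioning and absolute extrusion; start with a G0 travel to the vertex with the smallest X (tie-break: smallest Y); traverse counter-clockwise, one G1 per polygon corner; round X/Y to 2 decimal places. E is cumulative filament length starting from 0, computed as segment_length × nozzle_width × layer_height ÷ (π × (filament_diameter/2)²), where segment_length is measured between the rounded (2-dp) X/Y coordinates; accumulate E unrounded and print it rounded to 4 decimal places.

G0 X-3.83 Y3.21 Z4.60
G1 X0.00 Y0.00 E0.1662
G1 X18.00 Y21.45 E1.0976
G1 X14.17 Y24.66 E1.2638
G1 X-3.83 Y3.21 E2.1951

At z = 4.6 mm: the cube (footprint 28×5) is included at this height; the cube at (10.5, 8.5) (footprint 26×6.5) is included at this height; After the difference (first − rest): starting from the 28×5 cube, the 26×6.5 cube at (10.5, 8.5) misses the remaining region (no effect) — 1 connected region; (whole slice rotated 50° about Z — lengths, areas and connectivity unchanged). The outline is a single polygon with 4 vertices. Extrusion per mm of travel: 0.4 × 0.2 / (π × 0.875²) = 0.033260. Accumulating E over each segment gives final E = 2.1951.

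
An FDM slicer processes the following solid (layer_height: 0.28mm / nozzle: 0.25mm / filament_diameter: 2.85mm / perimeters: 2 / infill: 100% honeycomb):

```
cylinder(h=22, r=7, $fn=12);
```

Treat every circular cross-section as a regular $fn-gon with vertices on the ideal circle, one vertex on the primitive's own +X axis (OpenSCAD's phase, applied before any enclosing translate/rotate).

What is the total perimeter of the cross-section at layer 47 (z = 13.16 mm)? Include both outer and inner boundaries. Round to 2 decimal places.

At z = 13.16 mm: the cylinder: section is a regular 12-gon, circumradius r=7 (perimeter = 2·12·7.000·sin(180°/12) = 43.48 mm). Overall, the cross-section is a single solid region. Total boundary length (outer) = 43.48 mm.

43.48 mm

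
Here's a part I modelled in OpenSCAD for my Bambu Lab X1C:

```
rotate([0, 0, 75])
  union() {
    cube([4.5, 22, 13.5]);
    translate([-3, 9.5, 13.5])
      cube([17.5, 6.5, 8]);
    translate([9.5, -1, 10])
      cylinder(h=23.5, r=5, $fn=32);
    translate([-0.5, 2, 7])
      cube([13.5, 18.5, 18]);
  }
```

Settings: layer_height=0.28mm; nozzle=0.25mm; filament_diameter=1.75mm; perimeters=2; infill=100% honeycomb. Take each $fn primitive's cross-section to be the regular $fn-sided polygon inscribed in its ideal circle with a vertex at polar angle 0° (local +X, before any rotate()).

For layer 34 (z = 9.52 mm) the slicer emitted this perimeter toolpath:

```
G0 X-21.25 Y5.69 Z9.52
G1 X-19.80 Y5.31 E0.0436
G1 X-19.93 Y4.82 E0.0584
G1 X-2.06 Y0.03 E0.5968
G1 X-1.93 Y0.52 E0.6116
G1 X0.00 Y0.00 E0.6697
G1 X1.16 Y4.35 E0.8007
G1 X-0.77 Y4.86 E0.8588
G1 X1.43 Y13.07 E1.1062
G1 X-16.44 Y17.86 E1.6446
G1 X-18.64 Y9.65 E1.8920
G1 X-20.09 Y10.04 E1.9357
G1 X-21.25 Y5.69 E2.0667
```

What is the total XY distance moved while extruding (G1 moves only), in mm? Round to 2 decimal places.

Sum the Euclidean lengths of each G1 segment: total = 71.01 mm.

71.01 mm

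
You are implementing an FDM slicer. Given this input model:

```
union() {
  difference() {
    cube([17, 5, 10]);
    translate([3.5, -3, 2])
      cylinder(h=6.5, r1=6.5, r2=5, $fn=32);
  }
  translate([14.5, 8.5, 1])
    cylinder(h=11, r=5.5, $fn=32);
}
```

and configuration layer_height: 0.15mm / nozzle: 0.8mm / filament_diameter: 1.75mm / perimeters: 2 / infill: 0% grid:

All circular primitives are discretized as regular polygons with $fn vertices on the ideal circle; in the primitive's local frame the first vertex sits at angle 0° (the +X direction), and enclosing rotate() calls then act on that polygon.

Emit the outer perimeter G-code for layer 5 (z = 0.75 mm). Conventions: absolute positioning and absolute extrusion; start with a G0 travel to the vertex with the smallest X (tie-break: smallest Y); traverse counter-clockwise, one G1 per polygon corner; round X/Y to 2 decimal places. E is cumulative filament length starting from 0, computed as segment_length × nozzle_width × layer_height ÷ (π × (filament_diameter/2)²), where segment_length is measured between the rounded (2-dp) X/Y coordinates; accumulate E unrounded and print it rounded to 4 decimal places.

G0 X0.00 Y0.00 Z0.75
G1 X17.00 Y0.00 E0.8481
G1 X17.00 Y5.00 E1.0976
G1 X0.00 Y5.00 E1.9457
G1 X0.00 Y0.00 E2.1952

At z = 0.75 mm: the 17×5 cube contributes its full rectangle; the cone at (3.5, -3) does not reach this height (z outside [2, 8.5]); Taking the first minus the rest: none of the subtracted shapes is present at this height, so the 17×5 cube is unchanged — 1 connected region; the cylinder at (14.5, 8.5) is absent (z outside [1, 12]); Merging all regions: only the result so far is present, so the union is just that shape — 1 connected region. The outline is a single polygon with 4 vertices. Extrusion per mm of travel: 0.8 × 0.15 / (π × 0.875²) = 0.049890. Accumulating E over each segment gives final E = 2.1952.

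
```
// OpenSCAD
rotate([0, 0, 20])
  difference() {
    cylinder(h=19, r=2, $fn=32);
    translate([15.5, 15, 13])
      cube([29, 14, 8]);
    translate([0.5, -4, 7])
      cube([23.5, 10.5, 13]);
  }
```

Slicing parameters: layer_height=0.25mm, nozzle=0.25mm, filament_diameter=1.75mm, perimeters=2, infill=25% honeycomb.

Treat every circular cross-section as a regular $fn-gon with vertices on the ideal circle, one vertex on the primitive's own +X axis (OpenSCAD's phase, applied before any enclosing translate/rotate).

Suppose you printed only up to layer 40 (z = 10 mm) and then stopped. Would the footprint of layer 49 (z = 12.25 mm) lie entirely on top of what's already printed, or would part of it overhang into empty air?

Compare the two slices. At z = 10: the r=2 cylinder contributes a regular 32-gon of circumradius 2 (area = (32/2)·2.000²·sin(360°/32) = 12.49 mm²); the cube at (15.5, 15) is not intersected at this z (z outside [13, 21]); the cube at (0.5, -4) (footprint 23.5×10.5) is included at this height (area 246.75 mm²); Subtracting the remaining from the first: starting from the r=2 cylinder (12.49 mm²), the 23.5×10.5 cube at (0.5, -4) partially overlaps it — only the 4.27 mm² overlap (of its 246.75 mm²) is removed, clipping the outline — area = 8.22 mm²; (whole slice rotated 20° about Z — lengths, areas and connectivity unchanged). At z = 12.25: the r=2 cylinder contributes a regular 32-gon of circumradius 2 (area = (32/2)·2.000²·sin(360°/32) = 12.49 mm²); the cube at (15.5, 15) is absent (z outside [13, 21]); the cube at (0.5, -4) is present — its section is the full 23.5×10.5 rectangle (area 246.75 mm²); Taking the first minus the rest: starting from the r=2 cylinder (12.49 mm²), the 23.5×10.5 cube at (0.5, -4) partially overlaps it — only the 4.27 mm² overlap (of its 246.75 mm²) is removed, clipping the outline — area = 8.22 mm²; (whole slice rotated 20° about Z — lengths, areas and connectivity unchanged). Checking containment: the cross-section at z = 12.25 is a subset of the cross-section at z = 10.

entirely on top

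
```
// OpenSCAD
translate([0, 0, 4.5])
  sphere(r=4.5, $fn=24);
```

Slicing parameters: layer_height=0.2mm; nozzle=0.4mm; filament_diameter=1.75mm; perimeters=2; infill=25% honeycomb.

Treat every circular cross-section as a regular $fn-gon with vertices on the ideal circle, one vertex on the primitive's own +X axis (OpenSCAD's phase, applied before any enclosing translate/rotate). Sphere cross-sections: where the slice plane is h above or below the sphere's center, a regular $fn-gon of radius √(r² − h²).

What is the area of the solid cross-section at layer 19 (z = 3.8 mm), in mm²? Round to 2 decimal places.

At z = 3.8 mm: the sphere: section is a regular 24-gon, circumradius = √(r²−h²) = √(4.5²−0.7²) = 4.445 (area = (24/2)·4.445²·sin(360°/24) = 61.37 mm²). Overall, the cross-section is a single solid region. Net area = 61.37 mm².

61.37 mm²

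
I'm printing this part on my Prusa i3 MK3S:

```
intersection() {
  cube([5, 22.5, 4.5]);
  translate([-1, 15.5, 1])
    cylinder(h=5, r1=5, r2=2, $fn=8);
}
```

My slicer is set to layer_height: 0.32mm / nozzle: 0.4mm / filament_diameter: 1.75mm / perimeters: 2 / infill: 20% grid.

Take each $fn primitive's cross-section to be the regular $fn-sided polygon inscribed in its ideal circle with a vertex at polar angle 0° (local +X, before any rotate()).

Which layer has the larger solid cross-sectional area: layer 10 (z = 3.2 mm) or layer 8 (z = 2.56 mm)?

Layer 10 (z = 3.2): the cube is present — its section is the full 5×22.5 rectangle (area 112.50 mm²); the cone at (-1, 15.5): at t=0.440 of its height the radius interpolates to r₁+(r₂−r₁)t = 3.680, giving a regular 8-gon of that circumradius (area = (8/2)·3.680²·sin(360°/8) = 38.30 mm²); After intersecting: the cone at (-1, 15.5) partially overlaps the 5×22.5 cube; clipping to the common part keeps 12.21 mm² — area = 12.21 mm². So its area = 12.21 mm². Layer 8 (z = 2.56): the cube (footprint 5×22.5) is included at this height (area 112.50 mm²); the cone at (-1, 15.5): at t=0.312 of its height the radius interpolates to r₁+(r₂−r₁)t = 4.064, giving a regular 8-gon of that circumradius (area = (8/2)·4.064²·sin(360°/8) = 46.71 mm²); Keeping only the common overlap: the cone at (-1, 15.5) partially overlaps the 5×22.5 cube; clipping to the common part keeps 15.64 mm² — area = 15.64 mm². So its area = 15.64 mm². Layer 8 is larger (15.64 vs 12.21 mm²).

layer 8 (z = 2.56 mm)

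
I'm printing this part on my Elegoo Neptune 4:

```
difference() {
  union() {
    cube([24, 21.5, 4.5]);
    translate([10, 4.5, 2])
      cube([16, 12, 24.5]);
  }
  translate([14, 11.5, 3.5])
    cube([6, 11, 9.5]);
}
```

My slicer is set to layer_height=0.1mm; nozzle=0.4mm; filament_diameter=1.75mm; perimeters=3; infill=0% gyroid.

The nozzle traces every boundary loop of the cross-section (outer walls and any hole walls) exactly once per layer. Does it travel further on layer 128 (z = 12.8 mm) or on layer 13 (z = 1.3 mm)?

Layer 128 (z = 12.8): the cube is not intersected at this z (z outside [0, 4.5]); the 16×12 cube at (10, 4.5) contributes its full rectangle (perimeter 56.00 mm); Merging all regions: only the 16×12 cube at (10, 4.5) is present, so the union is just that shape — boundary = 56.00 mm; the 6×11 cube at (14, 11.5) contributes its full rectangle (perimeter 34.00 mm); Subtracting the remaining from the first: starting from the result so far, the 6×11 cube at (14, 11.5) partially overlaps it — only the 30.00 mm² overlap (of its 66.00 mm²) is removed, clipping the outline — boundary = 66.00 mm. So its perimeter = 66.00 mm. Layer 13 (z = 1.3): the 24×21.5 cube contributes its full rectangle (perimeter 91.00 mm); the cube at (10, 4.5) is absent (z outside [2, 26.5]); Combining (union): only the 24×21.5 cube is present, so the union is just that shape — boundary = 91.00 mm; the cube at (14, 11.5) is not intersected at this z (z outside [3.5, 13]); Taking the first minus the rest: none of the subtracted shapes is present at this height, so the result so far is unchanged — boundary = 91.00 mm. So its perimeter = 91.00 mm. Layer 13 is larger (91.00 vs 66.00 mm).

layer 13 (z = 1.3 mm)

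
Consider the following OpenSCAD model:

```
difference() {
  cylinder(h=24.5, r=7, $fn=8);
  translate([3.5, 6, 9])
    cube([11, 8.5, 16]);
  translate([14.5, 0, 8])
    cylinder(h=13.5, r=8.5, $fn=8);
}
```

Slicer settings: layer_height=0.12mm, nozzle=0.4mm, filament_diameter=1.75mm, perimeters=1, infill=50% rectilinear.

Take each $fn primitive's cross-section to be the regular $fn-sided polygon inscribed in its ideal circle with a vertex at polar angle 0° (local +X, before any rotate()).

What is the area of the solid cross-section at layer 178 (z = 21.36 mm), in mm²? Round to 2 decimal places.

At z = 21.36 mm: the r=7 cylinder gives a regular 8-gon of circumradius 7 (constant along its height) (area = (8/2)·7.000²·sin(360°/8) = 138.59 mm²); the 11×8.5 cube at (3.5, 6) contributes its full rectangle (area 93.50 mm²); the cylinder at (14.5, 0): section is a regular 8-gon, circumradius r=8.5 (area = (8/2)·8.500²·sin(360°/8) = 204.35 mm²); Taking the first minus the rest: starting from the r=7 cylinder (138.59 mm²), the 11×8.5 cube at (3.5, 6) misses the remaining region (no effect); the r=8.5 cylinder at (14.5, 0) partially overlaps it — only the 1.21 mm² overlap (of its 204.35 mm²) is removed, clipping the outline — area = 137.39 mm². Overall, the cross-section is a single solid region. Net area = 137.39 mm².

137.39 mm²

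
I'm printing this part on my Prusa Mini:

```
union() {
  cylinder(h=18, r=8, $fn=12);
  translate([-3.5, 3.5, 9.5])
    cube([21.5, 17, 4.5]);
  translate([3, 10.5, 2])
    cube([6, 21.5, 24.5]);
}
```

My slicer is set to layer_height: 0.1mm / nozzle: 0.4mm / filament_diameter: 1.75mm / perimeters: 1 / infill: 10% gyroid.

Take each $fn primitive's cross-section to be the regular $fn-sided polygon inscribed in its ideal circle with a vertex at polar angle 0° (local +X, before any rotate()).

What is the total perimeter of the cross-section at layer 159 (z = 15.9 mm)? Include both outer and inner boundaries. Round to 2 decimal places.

104.69 mm

At z = 15.9 mm: the r=8 cylinder gives a regular 12-gon of circumradius 8 (constant along its height) (perimeter = 2·12·8.000·sin(180°/12) = 49.69 mm); the cube at (-3.5, 3.5) does not reach this height (z outside [9.5, 14]); the cube at (3, 10.5) is present — its section is the full 6×21.5 rectangle (perimeter 55.00 mm); Merging all regions: the 2 present regions are separate (no shared area or edge), so areas and boundary lengths simply add and each stays a separate island — boundary = 104.69 mm. Overall, the cross-section has 2 separate islands. Total boundary length (outer) = 104.69 mm.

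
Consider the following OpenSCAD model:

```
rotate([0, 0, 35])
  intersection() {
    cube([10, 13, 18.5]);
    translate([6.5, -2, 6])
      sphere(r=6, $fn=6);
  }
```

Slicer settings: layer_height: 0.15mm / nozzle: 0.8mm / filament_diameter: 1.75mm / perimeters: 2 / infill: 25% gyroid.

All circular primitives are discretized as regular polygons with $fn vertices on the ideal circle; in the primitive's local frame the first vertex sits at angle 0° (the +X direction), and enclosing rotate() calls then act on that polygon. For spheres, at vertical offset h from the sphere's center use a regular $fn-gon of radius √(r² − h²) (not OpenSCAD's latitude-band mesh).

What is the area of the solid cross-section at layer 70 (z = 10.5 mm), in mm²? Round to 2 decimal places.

6.89 mm²

At z = 10.5 mm: the cube (footprint 10×13) is included at this height (area 130.00 mm²); the sphere at (6.5, -2): section is a regular 6-gon, circumradius = √(r²−h²) = √(6²−4.5²) = 3.969 (area = (6/2)·3.969²·sin(360°/6) = 40.92 mm²); Keeping only the common overlap: the r=6 sphere at (6.5, -2) partially overlaps the 10×13 cube; clipping to the common part keeps 6.89 mm² — area = 6.89 mm²; (rotated 35° about Z; rotation is an isometry so areas/perimeters/island counts are preserved). Overall, the cross-section is a single solid region. Net area = 6.89 mm².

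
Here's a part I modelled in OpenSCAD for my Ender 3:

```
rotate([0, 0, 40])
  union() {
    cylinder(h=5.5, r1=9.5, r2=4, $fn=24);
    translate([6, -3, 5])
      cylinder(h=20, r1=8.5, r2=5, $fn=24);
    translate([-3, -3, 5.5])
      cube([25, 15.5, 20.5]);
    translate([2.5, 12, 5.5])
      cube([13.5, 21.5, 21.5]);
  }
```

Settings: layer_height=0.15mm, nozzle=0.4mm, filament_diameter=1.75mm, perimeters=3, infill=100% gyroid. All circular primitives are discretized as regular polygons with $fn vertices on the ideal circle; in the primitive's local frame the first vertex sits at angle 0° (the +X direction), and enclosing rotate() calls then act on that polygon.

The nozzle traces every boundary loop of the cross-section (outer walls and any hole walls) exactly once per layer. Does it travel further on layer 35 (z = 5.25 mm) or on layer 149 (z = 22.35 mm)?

Layer 35 (z = 5.25): the cone contributes a regular 24-gon of circumradius 4.250 (interpolated between r1=9.5 and r2=4 at t=0.955) (perimeter = 2·24·4.250·sin(180°/24) = 26.63 mm); the cone at (6, -3) (r1=8.5→r2=5) has section circumradius 8.456 here — a regular 24-gon (perimeter = 2·24·8.456·sin(180°/24) = 52.98 mm); the cube at (-3, -3) is absent (z outside [5.5, 26]); the cube at (2.5, 12) is not intersected at this z (z outside [5.5, 27]); Merging all regions: the regions partially overlap (shared area 39.28 mm²), so the edge portions inside another operand are dropped and the merged outline is re-measured after clipping — boundary = 56.34 mm; (rotated 40° about Z; rotation is an isometry so areas/perimeters/island counts are preserved). So its perimeter = 56.34 mm. Layer 149 (z = 22.35): the cone does not reach this height (z outside [0, 5.5]); the cone at (6, -3) contributes a regular 24-gon of circumradius 5.464 (interpolated between r1=8.5 and r2=5 at t=0.868) (perimeter = 2·24·5.464·sin(180°/24) = 34.23 mm); the cube at (-3, -3) is present — its section is the full 25×15.5 rectangle (perimeter 81.00 mm); the cube at (2.5, 12) is present — its section is the full 13.5×21.5 rectangle (perimeter 70.00 mm); Combining (union): the regions partially overlap (shared area 53.11 mm²), so the edge portions inside another operand are dropped and the merged outline is re-measured after clipping — boundary = 129.19 mm; (whole slice rotated 40° about Z — lengths, areas and connectivity unchanged). So its perimeter = 129.19 mm. Layer 149 is larger (129.19 vs 56.34 mm).

layer 149 (z = 22.35 mm)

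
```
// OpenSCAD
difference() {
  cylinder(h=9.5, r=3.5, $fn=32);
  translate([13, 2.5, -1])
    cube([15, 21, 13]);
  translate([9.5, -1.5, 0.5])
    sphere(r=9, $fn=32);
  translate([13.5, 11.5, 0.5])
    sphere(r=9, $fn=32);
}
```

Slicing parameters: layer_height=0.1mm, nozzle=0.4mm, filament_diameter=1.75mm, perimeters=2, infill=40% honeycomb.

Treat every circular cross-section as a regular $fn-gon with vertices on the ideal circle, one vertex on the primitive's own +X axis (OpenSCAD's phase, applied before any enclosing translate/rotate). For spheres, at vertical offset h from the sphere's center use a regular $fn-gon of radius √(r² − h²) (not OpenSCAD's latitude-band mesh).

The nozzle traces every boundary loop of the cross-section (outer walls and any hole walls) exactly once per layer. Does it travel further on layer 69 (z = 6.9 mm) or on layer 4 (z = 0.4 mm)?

layer 69 (z = 6.9 mm)

Layer 69 (z = 6.9): the r=3.5 cylinder gives a regular 32-gon of circumradius 3.5 (constant along its height) (perimeter = 2·32·3.500·sin(180°/32) = 21.96 mm); the cube at (13, 2.5) (footprint 15×21) is included at this height (perimeter 72.00 mm); the r=9 sphere at (9.5, -1.5) contributes a regular 32-gon of circumradius √(9²−6.4²) = 6.328 (perimeter = 2·32·6.328·sin(180°/32) = 39.69 mm); the r=9 sphere at (13.5, 11.5) contributes a regular 32-gon of circumradius √(9²−6.4²) = 6.328 (perimeter = 2·32·6.328·sin(180°/32) = 39.69 mm); Subtracting the remaining from the first: starting from the r=3.5 cylinder, the 15×21 cube at (13, 2.5) misses the remaining region (no effect); the r=9 sphere at (9.5, -1.5) partially overlaps it — only the 0.21 mm² overlap (of its 124.98 mm²) is removed, clipping the outline; the r=9 sphere at (13.5, 11.5) misses the remaining region (no effect) — boundary = 21.94 mm. So its perimeter = 21.94 mm. Layer 4 (z = 0.4): the r=3.5 cylinder gives a regular 32-gon of circumradius 3.5 (constant along its height) (perimeter = 2·32·3.500·sin(180°/32) = 21.96 mm); the 15×21 cube at (13, 2.5) contributes its full rectangle (perimeter 72.00 mm); the sphere at (9.5, -1.5): section is a regular 32-gon, circumradius = √(r²−h²) = √(9²−0.1²) = 8.999 (perimeter = 2·32·8.999·sin(180°/32) = 56.45 mm); the r=9 sphere at (13.5, 11.5) contributes a regular 32-gon of circumradius √(9²−0.1²) = 8.999 (perimeter = 2·32·8.999·sin(180°/32) = 56.45 mm); Taking the first minus the rest: starting from the r=3.5 cylinder, the 15×21 cube at (13, 2.5) misses the remaining region (no effect); the r=9 sphere at (9.5, -1.5) partially overlaps it — only the 13.20 mm² overlap (of its 252.81 mm²) is removed, clipping the outline; the r=9 sphere at (13.5, 11.5) misses the remaining region (no effect) — boundary = 20.23 mm. So its perimeter = 20.23 mm. Layer 69 is larger (21.94 vs 20.23 mm).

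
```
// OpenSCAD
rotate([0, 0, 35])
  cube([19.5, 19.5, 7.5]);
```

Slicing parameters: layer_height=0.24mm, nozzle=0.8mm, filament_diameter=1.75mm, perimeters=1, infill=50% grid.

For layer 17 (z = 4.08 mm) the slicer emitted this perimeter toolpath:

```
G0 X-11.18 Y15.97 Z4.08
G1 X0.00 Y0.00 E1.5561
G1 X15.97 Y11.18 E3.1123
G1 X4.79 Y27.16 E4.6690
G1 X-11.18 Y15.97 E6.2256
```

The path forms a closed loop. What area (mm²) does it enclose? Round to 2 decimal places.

380.17 mm²

Apply the shoelace formula to the sequence of (X, Y) vertices; enclosed area = 380.17 mm².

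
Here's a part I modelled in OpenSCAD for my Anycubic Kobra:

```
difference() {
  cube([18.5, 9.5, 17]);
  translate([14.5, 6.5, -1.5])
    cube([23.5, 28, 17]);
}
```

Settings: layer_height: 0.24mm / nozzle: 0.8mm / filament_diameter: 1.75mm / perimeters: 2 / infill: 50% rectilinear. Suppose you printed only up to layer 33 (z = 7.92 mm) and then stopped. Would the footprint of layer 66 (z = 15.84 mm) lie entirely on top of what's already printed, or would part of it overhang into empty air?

part overhangs

Compare the two slices. At z = 7.92: the cube is present — its section is the full 18.5×9.5 rectangle (area 175.75 mm²); the cube at (14.5, 6.5) is present — its section is the full 23.5×28 rectangle (area 658.00 mm²); Taking the first minus the rest: starting from the 18.5×9.5 cube (175.75 mm²), the 23.5×28 cube at (14.5, 6.5) partially overlaps it — only the 12.00 mm² overlap (of its 658.00 mm²) is removed, clipping the outline — area = 163.75 mm². At z = 15.84: the cube is present — its section is the full 18.5×9.5 rectangle (area 175.75 mm²); the cube at (14.5, 6.5) is absent (z outside [-1.5, 15.5]); Subtracting the remaining from the first: none of the subtracted shapes is present at this height, so the 18.5×9.5 cube is unchanged — area = 175.75 mm². Checking containment: at z = 15.84 the cross-section extends beyond the z = 7.92 cross-section by about 12.00 mm².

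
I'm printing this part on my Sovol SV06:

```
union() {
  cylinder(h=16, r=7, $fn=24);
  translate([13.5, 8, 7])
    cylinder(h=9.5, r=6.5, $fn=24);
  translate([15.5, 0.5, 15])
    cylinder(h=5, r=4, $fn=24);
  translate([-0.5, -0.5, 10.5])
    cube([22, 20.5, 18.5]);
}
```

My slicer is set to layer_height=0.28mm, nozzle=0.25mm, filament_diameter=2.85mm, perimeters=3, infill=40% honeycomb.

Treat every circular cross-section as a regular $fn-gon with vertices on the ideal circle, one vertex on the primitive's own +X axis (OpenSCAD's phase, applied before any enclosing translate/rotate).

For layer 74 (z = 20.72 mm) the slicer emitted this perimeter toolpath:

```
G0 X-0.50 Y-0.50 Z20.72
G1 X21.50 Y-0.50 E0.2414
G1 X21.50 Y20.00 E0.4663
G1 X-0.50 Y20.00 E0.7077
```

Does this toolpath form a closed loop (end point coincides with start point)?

no

Start point (G0): (-0.50, -0.50). End point (last G1): the path does not return to the start — open.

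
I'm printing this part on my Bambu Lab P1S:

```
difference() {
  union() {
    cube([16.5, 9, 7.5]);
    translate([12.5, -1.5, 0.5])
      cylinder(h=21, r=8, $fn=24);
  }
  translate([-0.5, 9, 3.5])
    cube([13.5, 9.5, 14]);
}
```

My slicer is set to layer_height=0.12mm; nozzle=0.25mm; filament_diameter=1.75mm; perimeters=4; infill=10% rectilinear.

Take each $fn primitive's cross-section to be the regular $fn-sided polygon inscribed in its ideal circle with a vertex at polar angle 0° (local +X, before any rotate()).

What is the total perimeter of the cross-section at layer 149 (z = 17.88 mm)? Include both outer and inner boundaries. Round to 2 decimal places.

50.12 mm

At z = 17.88 mm: the cube is not intersected at this z (z outside [0, 7.5]); the r=8 cylinder at (12.5, -1.5) gives a regular 24-gon of circumradius 8 (constant along its height) (perimeter = 2·24·8.000·sin(180°/24) = 50.12 mm); Combining (union): only the r=8 cylinder at (12.5, -1.5) is present, so the union is just that shape — boundary = 50.12 mm; the cube at (-0.5, 9) is not intersected at this z (z outside [3.5, 17.5]); Taking the first minus the rest: none of the subtracted shapes is present at this height, so the result so far is unchanged — boundary = 50.12 mm. Overall, the cross-section is a single solid region. Total boundary length (outer) = 50.12 mm.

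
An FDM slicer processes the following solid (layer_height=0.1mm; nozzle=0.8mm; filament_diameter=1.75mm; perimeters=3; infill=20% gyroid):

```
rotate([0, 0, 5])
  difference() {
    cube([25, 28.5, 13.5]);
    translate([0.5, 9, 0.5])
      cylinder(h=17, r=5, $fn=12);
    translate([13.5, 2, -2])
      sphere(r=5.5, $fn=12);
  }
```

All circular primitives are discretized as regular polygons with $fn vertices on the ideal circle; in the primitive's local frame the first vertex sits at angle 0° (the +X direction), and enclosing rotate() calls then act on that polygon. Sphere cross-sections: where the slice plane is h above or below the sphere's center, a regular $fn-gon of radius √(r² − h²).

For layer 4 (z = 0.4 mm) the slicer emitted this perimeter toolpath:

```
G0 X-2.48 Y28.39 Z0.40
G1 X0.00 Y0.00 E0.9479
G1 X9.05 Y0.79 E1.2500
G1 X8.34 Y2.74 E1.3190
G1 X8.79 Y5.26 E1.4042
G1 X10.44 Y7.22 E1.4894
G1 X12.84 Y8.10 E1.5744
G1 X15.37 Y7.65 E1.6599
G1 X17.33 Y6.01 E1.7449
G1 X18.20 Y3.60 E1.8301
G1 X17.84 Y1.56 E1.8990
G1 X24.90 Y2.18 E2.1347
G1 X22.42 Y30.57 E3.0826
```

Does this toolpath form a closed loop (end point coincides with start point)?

Start point (G0): (-2.48, 28.39). End point (last G1): the path does not return to the start — open.

no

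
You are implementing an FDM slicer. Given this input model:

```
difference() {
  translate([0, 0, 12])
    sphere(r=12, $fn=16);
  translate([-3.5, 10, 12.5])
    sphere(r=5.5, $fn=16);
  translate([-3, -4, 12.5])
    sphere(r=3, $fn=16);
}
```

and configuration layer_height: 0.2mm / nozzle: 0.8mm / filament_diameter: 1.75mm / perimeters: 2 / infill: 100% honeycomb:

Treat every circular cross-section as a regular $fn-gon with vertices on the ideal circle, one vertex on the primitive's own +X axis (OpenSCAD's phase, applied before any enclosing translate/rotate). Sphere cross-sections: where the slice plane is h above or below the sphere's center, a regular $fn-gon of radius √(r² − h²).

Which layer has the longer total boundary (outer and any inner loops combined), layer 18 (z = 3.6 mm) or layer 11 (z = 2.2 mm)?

Layer 18 (z = 3.6): the r=12 sphere slices to a regular 16-gon of circumradius 8.570 (√(r²−h²) with h=8.4 from center) (perimeter = 2·16·8.570·sin(180°/16) = 53.50 mm); the sphere at (-3.5, 10) does not reach this height (|z−center|=8.900 > r=5.5); the sphere at (-3, -4) is absent (|z−center|=8.900 > r=3); Taking the first minus the rest: none of the subtracted shapes is present at this height, so the r=12 sphere is unchanged — boundary = 53.50 mm. So its perimeter = 53.50 mm. Layer 11 (z = 2.2): the sphere: section is a regular 16-gon, circumradius = √(r²−h²) = √(12²−9.8²) = 6.925 (perimeter = 2·16·6.925·sin(180°/16) = 43.23 mm); the sphere at (-3.5, 10) is absent (|z−center|=10.300 > r=5.5); the sphere at (-3, -4) is not intersected at this z (|z−center|=10.300 > r=3); Subtracting the remaining from the first: none of the subtracted shapes is present at this height, so the r=12 sphere is unchanged — boundary = 43.23 mm. So its perimeter = 43.23 mm. Layer 18 is larger (53.50 vs 43.23 mm).

layer 18 (z = 3.6 mm)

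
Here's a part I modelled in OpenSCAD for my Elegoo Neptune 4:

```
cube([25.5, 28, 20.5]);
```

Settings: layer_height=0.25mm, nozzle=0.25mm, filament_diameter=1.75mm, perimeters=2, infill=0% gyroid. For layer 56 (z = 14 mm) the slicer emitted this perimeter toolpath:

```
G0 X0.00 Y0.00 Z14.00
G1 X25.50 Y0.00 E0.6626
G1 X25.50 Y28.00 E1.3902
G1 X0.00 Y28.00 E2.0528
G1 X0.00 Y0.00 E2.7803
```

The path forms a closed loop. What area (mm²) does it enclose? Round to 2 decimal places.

714.00 mm²

Apply the shoelace formula to the sequence of (X, Y) vertices; enclosed area = 714.00 mm².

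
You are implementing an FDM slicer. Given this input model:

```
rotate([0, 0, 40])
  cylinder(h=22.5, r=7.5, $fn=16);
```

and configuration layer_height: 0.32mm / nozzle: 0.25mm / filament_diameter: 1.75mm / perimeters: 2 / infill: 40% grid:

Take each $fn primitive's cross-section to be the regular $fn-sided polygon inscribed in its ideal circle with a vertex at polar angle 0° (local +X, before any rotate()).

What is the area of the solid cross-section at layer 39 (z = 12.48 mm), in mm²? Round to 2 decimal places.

172.21 mm²

At z = 12.48 mm: the r=7.5 cylinder gives a regular 16-gon of circumradius 7.5 (constant along its height) (area = (16/2)·7.500²·sin(360°/16) = 172.21 mm²); (whole slice rotated 40° about Z — lengths, areas and connectivity unchanged). Overall, the cross-section is a single solid region. Net area = 172.21 mm².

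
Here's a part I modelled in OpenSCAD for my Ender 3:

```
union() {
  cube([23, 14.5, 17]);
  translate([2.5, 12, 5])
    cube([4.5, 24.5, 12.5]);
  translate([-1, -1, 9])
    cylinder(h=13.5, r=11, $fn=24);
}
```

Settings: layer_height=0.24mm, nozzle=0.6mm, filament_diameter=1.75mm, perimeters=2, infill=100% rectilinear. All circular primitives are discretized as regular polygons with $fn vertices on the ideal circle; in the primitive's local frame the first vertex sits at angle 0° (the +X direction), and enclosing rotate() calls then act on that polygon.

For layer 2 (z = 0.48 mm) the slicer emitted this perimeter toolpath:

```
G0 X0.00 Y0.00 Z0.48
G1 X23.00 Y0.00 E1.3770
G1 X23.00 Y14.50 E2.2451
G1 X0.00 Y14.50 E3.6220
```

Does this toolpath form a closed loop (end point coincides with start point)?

Start point (G0): (0.00, 0.00). End point (last G1): the path does not return to the start — open.

no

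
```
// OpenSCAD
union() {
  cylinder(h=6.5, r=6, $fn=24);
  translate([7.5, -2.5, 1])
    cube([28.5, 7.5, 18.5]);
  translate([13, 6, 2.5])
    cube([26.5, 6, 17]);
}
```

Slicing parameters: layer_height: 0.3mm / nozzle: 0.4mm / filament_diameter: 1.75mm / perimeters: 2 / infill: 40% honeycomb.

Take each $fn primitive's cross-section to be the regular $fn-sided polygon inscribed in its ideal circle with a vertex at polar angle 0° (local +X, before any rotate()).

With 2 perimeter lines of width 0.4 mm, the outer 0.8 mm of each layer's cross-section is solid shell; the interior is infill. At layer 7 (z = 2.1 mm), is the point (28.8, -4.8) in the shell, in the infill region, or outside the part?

At z = 2.1 mm: the r=6 cylinder contributes a regular 24-gon of circumradius 6; the cube at (7.5, -2.5) (footprint 28.5×7.5) is included at this height; the cube at (13, 6) does not reach this height (z outside [2.5, 19.5]); Taking the union: the 2 present regions are separate (no shared area or edge), so areas and boundary lengths simply add and each stays a separate island — 2 connected regions. Overall, the cross-section has 2 separate islands. The nearest boundary edge runs (36.00, -2.50)→(7.50, -2.50); distance from the point to it = 2.30 mm. The point is not inside any of the regions above, so it lies outside the cross-section (2.30 mm from the nearest boundary).

outside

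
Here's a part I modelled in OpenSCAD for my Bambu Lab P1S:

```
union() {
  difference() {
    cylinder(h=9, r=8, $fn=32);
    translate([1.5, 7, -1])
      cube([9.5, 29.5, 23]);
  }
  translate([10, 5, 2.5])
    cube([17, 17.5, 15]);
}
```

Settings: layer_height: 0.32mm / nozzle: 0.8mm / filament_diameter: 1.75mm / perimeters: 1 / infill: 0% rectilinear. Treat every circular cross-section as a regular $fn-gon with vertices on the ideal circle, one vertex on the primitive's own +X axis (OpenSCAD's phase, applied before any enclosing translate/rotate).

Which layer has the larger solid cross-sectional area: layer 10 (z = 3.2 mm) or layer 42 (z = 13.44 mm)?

layer 10 (z = 3.2 mm)

Layer 10 (z = 3.2): the r=8 cylinder contributes a regular 32-gon of circumradius 8 (area = (32/2)·8.000²·sin(360°/32) = 199.77 mm²); the cube at (1.5, 7) (footprint 9.5×29.5) is included at this height (area 280.25 mm²); Subtracting the remaining from the first: starting from the r=8 cylinder (199.77 mm²), the 9.5×29.5 cube at (1.5, 7) partially overlaps it — only the 1.12 mm² overlap (of its 280.25 mm²) is removed, clipping the outline — area = 198.65 mm²; the 17×17.5 cube at (10, 5) contributes its full rectangle (area 297.50 mm²); Taking the union: the 2 present regions are separate (no shared area or edge), so areas and boundary lengths simply add and each stays a separate island — area = 496.15 mm². So its area = 496.15 mm². Layer 42 (z = 13.44): the cylinder does not reach this height (z outside [0, 9]); the 9.5×29.5 cube at (1.5, 7) contributes its full rectangle (area 280.25 mm²); Taking the first minus the rest: the first operand is absent here, so nothing remains; the cube at (10, 5) is present — its section is the full 17×17.5 rectangle (area 297.50 mm²); Merging all regions: only the 17×17.5 cube at (10, 5) is present, so the union is just that shape — area = 297.50 mm². So its area = 297.50 mm². Layer 10 is larger (496.15 vs 297.50 mm²).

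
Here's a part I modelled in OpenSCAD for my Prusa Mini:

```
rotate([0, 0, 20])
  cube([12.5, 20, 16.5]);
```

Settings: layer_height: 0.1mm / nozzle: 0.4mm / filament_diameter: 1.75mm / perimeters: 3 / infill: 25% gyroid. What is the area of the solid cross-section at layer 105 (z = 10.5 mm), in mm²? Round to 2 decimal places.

At z = 10.5 mm: the cube is present — its section is the full 12.5×20 rectangle (area 250.00 mm²); (whole slice rotated 20° about Z — lengths, areas and connectivity unchanged). Overall, the cross-section is a single solid region. Net area = 250.00 mm².

250.00 mm²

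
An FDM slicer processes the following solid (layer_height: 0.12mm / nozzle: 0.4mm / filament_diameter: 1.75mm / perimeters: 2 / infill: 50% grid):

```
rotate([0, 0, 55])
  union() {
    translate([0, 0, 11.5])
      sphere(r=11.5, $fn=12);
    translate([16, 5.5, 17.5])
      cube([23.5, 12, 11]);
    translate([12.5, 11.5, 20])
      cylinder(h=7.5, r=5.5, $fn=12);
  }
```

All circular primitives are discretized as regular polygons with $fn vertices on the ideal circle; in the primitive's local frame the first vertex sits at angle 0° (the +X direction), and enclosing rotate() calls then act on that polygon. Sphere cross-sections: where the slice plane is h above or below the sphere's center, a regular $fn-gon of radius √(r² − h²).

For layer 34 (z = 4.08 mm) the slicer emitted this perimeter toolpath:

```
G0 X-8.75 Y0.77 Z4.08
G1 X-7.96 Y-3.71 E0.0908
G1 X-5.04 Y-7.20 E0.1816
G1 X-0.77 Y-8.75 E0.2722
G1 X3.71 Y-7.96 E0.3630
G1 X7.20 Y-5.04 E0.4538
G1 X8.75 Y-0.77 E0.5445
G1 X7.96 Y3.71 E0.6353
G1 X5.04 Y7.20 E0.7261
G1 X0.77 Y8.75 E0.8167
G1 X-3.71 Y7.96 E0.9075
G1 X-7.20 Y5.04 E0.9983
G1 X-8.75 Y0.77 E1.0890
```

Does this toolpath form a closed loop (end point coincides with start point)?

Start point (G0): (-8.75, 0.77). End point (last G1): the path returns to the start — closed.

yes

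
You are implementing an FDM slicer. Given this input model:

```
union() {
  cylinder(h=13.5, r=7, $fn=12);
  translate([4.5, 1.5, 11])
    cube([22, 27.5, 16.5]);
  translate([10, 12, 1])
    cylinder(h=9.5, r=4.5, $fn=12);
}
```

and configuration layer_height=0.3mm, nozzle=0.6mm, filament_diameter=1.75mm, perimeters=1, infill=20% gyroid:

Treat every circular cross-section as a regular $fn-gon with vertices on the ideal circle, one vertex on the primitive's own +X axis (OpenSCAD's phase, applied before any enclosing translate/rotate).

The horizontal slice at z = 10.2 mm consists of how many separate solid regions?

2

At z = 10.2 mm: the cylinder: section is a regular 12-gon, circumradius r=7; the cube at (4.5, 1.5) does not reach this height (z outside [11, 27.5]); the r=4.5 cylinder at (10, 12) contributes a regular 12-gon of circumradius 4.5; Taking the union: the 2 present regions are separate (no shared area or edge), so areas and boundary lengths simply add and each stays a separate island — 2 connected regions. The result has 2 disconnected regions.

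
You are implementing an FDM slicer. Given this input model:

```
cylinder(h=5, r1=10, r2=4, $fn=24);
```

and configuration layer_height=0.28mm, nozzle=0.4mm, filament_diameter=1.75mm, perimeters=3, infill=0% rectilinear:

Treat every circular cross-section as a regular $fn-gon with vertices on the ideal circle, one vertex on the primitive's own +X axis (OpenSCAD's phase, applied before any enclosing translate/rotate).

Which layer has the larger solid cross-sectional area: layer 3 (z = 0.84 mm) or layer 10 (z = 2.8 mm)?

Layer 3 (z = 0.84): the cone contributes a regular 24-gon of circumradius 8.992 (interpolated between r1=10 and r2=4 at t=0.168) (area = (24/2)·8.992²·sin(360°/24) = 251.13 mm²). So its area = 251.13 mm². Layer 10 (z = 2.8): the cone: at t=0.560 of its height the radius interpolates to r₁+(r₂−r₁)t = 6.640, giving a regular 24-gon of that circumradius (area = (24/2)·6.640²·sin(360°/24) = 136.93 mm²). So its area = 136.93 mm². Layer 3 is larger (251.13 vs 136.93 mm²).

layer 3 (z = 0.84 mm)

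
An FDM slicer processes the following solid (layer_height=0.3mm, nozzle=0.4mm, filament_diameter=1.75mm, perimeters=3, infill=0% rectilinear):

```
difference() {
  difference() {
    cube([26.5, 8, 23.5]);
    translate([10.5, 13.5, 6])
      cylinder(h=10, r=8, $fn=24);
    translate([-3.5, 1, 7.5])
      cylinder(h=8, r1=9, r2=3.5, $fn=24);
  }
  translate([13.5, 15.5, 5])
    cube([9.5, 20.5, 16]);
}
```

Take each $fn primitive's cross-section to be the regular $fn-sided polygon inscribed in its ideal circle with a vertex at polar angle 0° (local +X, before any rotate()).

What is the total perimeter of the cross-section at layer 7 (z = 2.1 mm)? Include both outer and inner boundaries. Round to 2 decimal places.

At z = 2.1 mm: the cube is present — its section is the full 26.5×8 rectangle (perimeter 69.00 mm); the cylinder at (10.5, 13.5) does not reach this height (z outside [6, 16]); the cone at (-3.5, 1) is absent (z outside [7.5, 15.5]); After the difference (first − rest): none of the subtracted shapes is present at this height, so the 26.5×8 cube is unchanged — boundary = 69.00 mm; the cube at (13.5, 15.5) is not intersected at this z (z outside [5, 21]); Subtracting the remaining from the first: none of the subtracted shapes is present at this height, so the result so far is unchanged — boundary = 69.00 mm. Overall, the cross-section is a single solid region. Total boundary length (outer) = 69.00 mm.

69.00 mm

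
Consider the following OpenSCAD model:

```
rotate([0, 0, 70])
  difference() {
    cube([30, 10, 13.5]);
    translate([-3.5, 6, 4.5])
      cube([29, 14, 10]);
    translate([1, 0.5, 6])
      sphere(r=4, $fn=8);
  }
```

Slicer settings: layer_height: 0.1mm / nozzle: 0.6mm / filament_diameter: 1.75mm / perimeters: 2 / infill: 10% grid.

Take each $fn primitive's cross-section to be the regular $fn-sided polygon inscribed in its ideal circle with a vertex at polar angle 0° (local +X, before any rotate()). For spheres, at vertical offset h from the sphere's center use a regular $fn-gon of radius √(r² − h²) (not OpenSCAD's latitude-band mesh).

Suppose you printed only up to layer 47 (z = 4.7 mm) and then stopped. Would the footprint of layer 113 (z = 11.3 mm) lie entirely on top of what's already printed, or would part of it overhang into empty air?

Compare the two slices. At z = 4.7: the cube is present — its section is the full 30×10 rectangle (area 300.00 mm²); the cube at (-3.5, 6) is present — its section is the full 29×14 rectangle (area 406.00 mm²); the sphere at (1, 0.5): section is a regular 8-gon, circumradius = √(r²−h²) = √(4²−1.3²) = 3.783 (area = (8/2)·3.783²·sin(360°/8) = 40.47 mm²); Subtracting the remaining from the first: starting from the 30×10 cube (300.00 mm²), the 29×14 cube at (-3.5, 6) partially overlaps it — only the 102.00 mm² overlap (of its 406.00 mm²) is removed, clipping the outline; the r=4 sphere at (1, 0.5) partially overlaps it — only the 16.03 mm² overlap (of its 40.47 mm²) is removed, clipping the outline — area = 181.97 mm²; (rotated 70° about Z; rotation is an isometry so areas/perimeters/island counts are preserved). At z = 11.3: the 30×10 cube contributes its full rectangle (area 300.00 mm²); the cube at (-3.5, 6) is present — its section is the full 29×14 rectangle (area 406.00 mm²); the sphere at (1, 0.5) is not intersected at this z (|z−center|=5.300 > r=4); Taking the first minus the rest: starting from the 30×10 cube (300.00 mm²), the 29×14 cube at (-3.5, 6) partially overlaps it — only the 102.00 mm² overlap (of its 406.00 mm²) is removed, clipping the outline — area = 198.00 mm²; (whole slice rotated 70° about Z — lengths, areas and connectivity unchanged). Checking containment: at z = 11.3 the cross-section extends beyond the z = 4.7 cross-section by about 16.03 mm².

part overhangs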